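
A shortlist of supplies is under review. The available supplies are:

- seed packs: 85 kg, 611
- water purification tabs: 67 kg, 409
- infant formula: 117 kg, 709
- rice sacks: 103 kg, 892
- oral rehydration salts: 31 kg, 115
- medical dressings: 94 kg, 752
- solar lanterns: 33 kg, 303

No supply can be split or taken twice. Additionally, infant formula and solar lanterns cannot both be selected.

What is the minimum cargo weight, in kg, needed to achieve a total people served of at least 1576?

197

Minimise kg subject to total people served ≥ 1576.
Taking rice sacks + medical dressings gives 1644 (≥ 1576) for 197 kg.
Below 197 kg the best achievable stays under 1576.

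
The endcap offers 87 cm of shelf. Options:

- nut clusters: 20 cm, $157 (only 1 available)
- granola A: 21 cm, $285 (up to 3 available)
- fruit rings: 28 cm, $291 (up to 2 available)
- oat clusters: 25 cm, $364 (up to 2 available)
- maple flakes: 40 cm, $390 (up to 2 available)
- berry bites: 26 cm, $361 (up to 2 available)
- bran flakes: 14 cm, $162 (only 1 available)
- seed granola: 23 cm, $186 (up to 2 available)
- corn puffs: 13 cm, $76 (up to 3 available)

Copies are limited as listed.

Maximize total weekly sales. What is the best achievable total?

1175

Greedy by ratio would take 2×oat clusters + berry bites: 76 cm used, total 1089.
Dropping berry bites frees 26 cm; slotting in granola A + bran flakes (35 cm) lifts the total to 1175 at 85 cm.
No other feasible combination exceeds 1175.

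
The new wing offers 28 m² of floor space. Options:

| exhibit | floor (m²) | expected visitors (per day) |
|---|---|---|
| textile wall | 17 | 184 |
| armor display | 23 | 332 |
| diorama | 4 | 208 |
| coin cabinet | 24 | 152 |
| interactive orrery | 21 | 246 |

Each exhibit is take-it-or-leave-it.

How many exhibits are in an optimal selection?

Best achievable expected visitors is 540.
For example armor display + diorama achieves it, using 27 m².
Every optimal selection uses 2 exhibits.

2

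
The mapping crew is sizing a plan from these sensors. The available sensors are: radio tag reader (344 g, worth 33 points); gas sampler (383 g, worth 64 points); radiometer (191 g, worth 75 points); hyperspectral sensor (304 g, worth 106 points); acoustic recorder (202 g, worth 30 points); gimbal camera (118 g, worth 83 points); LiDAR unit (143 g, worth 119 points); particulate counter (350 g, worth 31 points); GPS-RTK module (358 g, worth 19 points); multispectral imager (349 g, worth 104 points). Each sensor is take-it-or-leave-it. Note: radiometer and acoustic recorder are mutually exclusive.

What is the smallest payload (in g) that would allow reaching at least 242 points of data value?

Minimise g subject to total data value ≥ 242.
radiometer + gimbal camera + LiDAR unit: 277 data value at 452 g.
Below 452 g the best achievable stays under 242.

452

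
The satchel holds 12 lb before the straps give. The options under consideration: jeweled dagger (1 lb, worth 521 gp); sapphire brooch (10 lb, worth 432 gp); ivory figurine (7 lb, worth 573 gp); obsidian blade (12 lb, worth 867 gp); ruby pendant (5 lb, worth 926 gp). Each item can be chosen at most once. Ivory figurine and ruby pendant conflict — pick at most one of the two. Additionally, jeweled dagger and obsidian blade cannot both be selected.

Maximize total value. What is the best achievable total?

The ratio ordering already packs tightly: jeweled dagger + ruby pendant, 6 lb, 1447.

1447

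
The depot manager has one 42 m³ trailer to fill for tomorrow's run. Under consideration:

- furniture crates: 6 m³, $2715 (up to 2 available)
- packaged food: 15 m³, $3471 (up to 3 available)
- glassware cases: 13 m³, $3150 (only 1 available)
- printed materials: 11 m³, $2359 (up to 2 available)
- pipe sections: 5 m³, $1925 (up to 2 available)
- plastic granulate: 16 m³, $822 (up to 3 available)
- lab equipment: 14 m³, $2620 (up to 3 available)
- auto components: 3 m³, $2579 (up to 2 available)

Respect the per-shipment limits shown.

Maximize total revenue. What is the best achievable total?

Best packing: 2×furniture crates + glassware cases + 2×pipe sections + 2×auto components — 41 m³, 17588 total.
The spare 1 m³ is too small for any remaining shipment, and no exchange beats 17588.

17588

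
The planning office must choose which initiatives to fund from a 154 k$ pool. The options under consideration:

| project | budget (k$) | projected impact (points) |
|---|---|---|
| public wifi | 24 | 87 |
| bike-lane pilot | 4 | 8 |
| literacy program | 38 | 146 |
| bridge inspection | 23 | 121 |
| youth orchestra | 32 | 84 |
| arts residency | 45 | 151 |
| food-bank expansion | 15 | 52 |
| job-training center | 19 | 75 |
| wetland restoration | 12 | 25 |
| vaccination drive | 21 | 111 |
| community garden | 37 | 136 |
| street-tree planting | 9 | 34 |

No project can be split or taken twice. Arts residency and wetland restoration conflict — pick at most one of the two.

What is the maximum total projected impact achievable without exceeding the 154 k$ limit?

641

Greedy by ratio would take bike-lane pilot + literacy program + bridge inspection + job-training center + vaccination drive + community garden + street-tree planting: 151 k$ used, total 631.
The 13 k$ tied up in bike-lane pilot and street-tree planting is better spent on food-bank expansion — total rises to 641 (153 k$).
The closest alternative, public wifi + literacy program + bridge inspection + vaccination drive + community garden + street-tree planting, reaches only 635.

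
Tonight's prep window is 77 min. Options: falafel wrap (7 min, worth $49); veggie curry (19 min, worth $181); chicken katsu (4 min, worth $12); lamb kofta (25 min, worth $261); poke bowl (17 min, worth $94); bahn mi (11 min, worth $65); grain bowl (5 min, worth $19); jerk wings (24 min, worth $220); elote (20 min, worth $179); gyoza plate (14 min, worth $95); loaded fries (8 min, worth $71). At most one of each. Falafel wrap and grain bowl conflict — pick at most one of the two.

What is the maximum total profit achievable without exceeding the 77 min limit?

733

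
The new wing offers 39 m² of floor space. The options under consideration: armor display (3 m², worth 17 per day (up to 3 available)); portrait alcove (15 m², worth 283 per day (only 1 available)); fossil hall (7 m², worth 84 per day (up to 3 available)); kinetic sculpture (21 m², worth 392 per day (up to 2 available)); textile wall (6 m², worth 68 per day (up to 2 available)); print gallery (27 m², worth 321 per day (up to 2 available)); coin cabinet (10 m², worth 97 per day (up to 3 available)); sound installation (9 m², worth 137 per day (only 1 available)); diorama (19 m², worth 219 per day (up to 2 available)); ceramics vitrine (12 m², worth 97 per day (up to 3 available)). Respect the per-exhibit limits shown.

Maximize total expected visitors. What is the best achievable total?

Density check — portrait alcove 18.87, kinetic sculpture 18.67, sound installation 15.22 are the best per m².
Taking armor display + portrait alcove + kinetic sculpture: 39 m² used, 692 in expected visitors.
That's the maximum — no swap from here does better than 692.

692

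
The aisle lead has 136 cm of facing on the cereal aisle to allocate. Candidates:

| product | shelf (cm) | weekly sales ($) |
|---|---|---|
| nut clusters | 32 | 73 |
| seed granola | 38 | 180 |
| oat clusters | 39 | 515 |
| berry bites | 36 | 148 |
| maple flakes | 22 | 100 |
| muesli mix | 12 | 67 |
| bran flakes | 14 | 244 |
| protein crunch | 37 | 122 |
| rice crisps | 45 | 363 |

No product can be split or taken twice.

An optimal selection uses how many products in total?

4

Optimal total is 1302.
For example seed granola + oat clusters + bran flakes + rice crisps achieves it, using 136 cm.
Every optimal selection uses 4 products.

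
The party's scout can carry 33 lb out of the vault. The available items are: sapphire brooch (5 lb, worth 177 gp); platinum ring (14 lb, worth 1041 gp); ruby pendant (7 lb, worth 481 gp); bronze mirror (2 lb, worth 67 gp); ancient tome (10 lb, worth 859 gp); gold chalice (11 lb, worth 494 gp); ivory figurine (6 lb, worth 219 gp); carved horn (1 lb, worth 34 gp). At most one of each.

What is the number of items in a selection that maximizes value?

4

The maximum value within 33 lb is 2448.
One optimal bundle: platinum ring + ruby pendant + bronze mirror + ancient tome (33 lb).
Any selection reaching 2448 contains exactly 4 items.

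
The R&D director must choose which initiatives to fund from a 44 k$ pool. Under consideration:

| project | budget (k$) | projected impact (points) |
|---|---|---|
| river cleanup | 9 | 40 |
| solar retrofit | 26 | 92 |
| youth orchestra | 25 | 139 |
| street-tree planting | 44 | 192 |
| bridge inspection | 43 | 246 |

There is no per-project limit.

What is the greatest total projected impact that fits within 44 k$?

Density check — bridge inspection 5.72, youth orchestra 5.56, river cleanup 4.44 are the best per k$.
The ratio ordering already packs tightly: bridge inspection, 43 k$, 246.

246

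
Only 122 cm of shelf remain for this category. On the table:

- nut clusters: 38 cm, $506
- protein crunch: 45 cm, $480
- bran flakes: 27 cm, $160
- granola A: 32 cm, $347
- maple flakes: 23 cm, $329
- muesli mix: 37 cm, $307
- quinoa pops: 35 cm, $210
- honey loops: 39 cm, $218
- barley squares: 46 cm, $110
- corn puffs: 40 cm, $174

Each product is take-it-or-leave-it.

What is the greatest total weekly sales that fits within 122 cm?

Density check — maple flakes 14.30, nut clusters 13.32, granola A 10.84 are the best per cm.
Taking nut clusters + bran flakes + granola A + maple flakes: 120 cm used, 1342 in weekly sales.
Runner-up nut clusters + protein crunch + granola A tops out at 1333.

1342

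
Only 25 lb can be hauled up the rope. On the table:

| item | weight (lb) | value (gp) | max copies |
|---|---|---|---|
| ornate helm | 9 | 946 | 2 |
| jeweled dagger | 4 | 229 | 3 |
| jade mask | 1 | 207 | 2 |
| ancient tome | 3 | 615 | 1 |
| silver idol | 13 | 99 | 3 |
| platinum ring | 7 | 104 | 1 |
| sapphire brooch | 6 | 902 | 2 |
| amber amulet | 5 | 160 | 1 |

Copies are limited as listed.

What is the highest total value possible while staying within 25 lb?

3572

Ranking by ratio (value/lb): jade mask 207.00, ancient tome 205.00, sapphire brooch 150.33, ornate helm 105.11.
Greedy by ratio would take 2×jeweled dagger + 2×jade mask + ancient tome + 2×sapphire brooch: 25 lb used, total 3291.
Dropping 2×jeweled dagger and jade mask frees 9 lb; slotting in ornate helm (9 lb) lifts the total to 3572 at 25 lb.
That's the maximum — no swap from here does better than 3572.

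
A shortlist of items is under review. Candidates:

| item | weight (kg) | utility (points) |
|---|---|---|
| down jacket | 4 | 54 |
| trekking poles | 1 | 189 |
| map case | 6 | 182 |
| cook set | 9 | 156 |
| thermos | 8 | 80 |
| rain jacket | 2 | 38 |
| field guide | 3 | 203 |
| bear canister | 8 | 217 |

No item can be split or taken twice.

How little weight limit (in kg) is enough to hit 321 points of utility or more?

4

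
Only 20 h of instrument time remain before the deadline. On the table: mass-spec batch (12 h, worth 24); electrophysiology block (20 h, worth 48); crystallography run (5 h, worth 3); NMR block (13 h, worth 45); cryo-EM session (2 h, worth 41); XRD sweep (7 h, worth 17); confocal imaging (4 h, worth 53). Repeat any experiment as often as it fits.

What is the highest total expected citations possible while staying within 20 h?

Taking 10×cryo-EM session: 20 h used, 410 in expected citations.
Every other selection either busts 20 h or fails to beat 410.

410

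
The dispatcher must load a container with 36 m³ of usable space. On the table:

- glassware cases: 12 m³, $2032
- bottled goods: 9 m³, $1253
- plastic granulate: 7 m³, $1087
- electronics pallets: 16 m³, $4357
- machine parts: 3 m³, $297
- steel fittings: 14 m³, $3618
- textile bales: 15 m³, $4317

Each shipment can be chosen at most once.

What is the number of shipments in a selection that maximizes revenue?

3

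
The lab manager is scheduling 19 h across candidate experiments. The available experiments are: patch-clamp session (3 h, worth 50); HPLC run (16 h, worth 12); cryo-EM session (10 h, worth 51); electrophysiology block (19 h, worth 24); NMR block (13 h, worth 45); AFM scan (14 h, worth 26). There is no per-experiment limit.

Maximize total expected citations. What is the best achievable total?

300

By expected citations per h: patch-clamp session 16.67, cryo-EM session 5.10, NMR block 3.46 lead.
Best packing: 6×patch-clamp session — 18 h, 300 total.
Nothing else within 19 h beats 300.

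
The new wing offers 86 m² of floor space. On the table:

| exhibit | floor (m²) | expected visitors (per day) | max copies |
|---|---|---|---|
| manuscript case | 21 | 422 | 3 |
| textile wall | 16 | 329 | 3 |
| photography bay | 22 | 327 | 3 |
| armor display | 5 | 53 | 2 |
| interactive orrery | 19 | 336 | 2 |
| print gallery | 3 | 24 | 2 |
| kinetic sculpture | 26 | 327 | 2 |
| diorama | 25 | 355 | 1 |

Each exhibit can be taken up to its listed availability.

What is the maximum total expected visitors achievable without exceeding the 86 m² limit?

Greedy by ratio would take manuscript case + 3×textile wall + 2×armor display + 2×print gallery: 85 m² used, total 1563.
Replace manuscript case and 2×armor display and 2×print gallery with 2×interactive orrery: the trade gains 96 net, giving 1659 at 86 m².

1659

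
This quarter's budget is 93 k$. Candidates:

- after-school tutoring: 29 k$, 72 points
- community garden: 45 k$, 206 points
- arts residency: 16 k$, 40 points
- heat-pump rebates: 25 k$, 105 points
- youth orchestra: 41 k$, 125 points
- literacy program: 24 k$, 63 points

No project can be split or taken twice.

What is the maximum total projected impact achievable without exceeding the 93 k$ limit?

351

Ranking by ratio (projected impact/k$): community garden 4.58, heat-pump rebates 4.20, youth orchestra 3.05, literacy program 2.62.
Community garden + arts residency + heat-pump rebates uses 86 of the 93 k$ and totals 351.
Next best is community garden + youth orchestra at 331 (86 k$) — short by 20.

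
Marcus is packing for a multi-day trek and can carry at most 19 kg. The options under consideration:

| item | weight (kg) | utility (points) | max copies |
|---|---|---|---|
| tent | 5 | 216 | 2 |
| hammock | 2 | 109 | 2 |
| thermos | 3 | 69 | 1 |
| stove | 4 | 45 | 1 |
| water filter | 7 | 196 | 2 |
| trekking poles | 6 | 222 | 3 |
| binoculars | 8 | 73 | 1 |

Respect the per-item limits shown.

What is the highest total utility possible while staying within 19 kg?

Density check — hammock 54.50, tent 43.20, trekking poles 37.00 are the best per kg.
Filling by ratio: 2×tent + 2×hammock + thermos for 719, with 2 kg left unused.
The 10 kg tied up in tent and hammock and thermos is better spent on 2×trekking poles — total rises to 769 (19 kg).

769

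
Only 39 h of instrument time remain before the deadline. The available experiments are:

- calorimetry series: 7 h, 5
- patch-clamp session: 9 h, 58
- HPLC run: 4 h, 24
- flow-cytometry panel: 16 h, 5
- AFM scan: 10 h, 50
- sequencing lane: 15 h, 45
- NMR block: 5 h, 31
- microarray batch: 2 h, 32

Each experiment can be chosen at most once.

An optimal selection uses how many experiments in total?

6

Best achievable expected citations is 200.
For example calorimetry series + patch-clamp session + HPLC run + AFM scan + NMR block + microarray batch achieves it, using 37 h.
Any selection reaching 200 contains exactly 6 experiments.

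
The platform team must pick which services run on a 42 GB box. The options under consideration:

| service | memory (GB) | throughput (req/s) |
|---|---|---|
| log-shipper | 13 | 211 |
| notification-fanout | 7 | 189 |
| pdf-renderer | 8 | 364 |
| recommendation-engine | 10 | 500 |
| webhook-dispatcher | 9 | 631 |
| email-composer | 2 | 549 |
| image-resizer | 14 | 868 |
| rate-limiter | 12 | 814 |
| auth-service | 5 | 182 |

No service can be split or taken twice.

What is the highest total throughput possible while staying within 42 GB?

Density check — email-composer 274.50, webhook-dispatcher 70.11, rate-limiter 67.83, image-resizer 62.00 are the best per GB.
Taking webhook-dispatcher + email-composer + image-resizer + rate-limiter + auth-service: 42 GB used, 3044 in throughput.
Runner-up webhook-dispatcher + email-composer + image-resizer + rate-limiter tops out at 2862.

3044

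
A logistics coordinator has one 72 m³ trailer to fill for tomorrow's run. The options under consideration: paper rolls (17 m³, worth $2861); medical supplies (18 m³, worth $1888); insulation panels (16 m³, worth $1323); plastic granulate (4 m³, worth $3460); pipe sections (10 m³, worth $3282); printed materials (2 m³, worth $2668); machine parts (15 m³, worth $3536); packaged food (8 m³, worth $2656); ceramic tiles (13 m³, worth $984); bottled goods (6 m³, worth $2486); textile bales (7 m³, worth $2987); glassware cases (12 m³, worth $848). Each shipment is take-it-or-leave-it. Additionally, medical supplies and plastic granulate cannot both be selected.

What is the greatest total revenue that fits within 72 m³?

Taking paper rolls + plastic granulate + pipe sections + printed materials + machine parts + packaged food + bottled goods + textile bales: 69 m³ used, 23936 in revenue.
Next best is insulation panels + plastic granulate + pipe sections + printed materials + machine parts + packaged food + bottled goods + textile bales at 22398 (68 m³) — short by 1538.

23936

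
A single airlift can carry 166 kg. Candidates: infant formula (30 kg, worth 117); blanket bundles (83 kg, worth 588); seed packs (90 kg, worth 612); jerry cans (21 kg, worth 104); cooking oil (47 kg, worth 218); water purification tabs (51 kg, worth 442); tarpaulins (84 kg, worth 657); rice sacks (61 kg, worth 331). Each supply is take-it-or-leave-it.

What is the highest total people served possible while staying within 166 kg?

1216

Greedy by ratio would take jerry cans + water purification tabs + tarpaulins: 156 kg used, total 1203.
Replace jerry cans with infant formula: the trade gains 13 net, giving 1216 at 165 kg.
Nothing else within 166 kg beats 1216.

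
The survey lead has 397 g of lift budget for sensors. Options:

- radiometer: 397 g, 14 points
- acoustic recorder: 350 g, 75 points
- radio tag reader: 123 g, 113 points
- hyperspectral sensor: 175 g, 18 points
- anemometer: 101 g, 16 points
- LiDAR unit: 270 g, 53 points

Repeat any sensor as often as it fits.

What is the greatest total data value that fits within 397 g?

339

Best packing: 3×radio tag reader — 369 g, 339 total.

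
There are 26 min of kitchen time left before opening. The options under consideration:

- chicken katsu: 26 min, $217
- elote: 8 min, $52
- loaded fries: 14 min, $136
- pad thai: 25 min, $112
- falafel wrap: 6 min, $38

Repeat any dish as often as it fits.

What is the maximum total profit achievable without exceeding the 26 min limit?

217

Taking the top-ratio dishes first gives elote + loaded fries for 188 (22 min).
Replace elote and loaded fries with chicken katsu: the trade gains 29 net, giving 217 at 26 min.
No other feasible combination exceeds 217.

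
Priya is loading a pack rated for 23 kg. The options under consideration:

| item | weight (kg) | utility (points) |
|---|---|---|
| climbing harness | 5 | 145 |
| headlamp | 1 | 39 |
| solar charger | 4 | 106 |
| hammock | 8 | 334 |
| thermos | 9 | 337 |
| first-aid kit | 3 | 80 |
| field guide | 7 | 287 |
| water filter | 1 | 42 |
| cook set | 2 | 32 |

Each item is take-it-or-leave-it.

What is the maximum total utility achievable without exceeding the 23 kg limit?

858

By utility per kg: water filter 42.00, hammock 41.75, field guide 41.00, headlamp 39.00 lead.
The ratio heuristic lands on climbing harness + headlamp + hammock + field guide + water filter (847) but leaves 1 kg idle.
Replace headlamp and field guide with thermos: the trade gains 11 net, giving 858 at 23 kg.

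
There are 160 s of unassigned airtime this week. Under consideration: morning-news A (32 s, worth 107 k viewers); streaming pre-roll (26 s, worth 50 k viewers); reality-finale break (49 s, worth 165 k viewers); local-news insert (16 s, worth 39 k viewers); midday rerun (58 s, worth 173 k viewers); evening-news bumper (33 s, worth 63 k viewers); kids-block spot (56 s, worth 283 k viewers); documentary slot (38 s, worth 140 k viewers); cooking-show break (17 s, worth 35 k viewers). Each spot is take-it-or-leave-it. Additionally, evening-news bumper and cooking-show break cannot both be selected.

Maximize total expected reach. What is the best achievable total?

627

Best packing: reality-finale break + local-news insert + kids-block spot + documentary slot — 159 s, 627 total.
Next best is reality-finale break + kids-block spot + documentary slot + cooking-show break at 623 (160 s) — short by 4.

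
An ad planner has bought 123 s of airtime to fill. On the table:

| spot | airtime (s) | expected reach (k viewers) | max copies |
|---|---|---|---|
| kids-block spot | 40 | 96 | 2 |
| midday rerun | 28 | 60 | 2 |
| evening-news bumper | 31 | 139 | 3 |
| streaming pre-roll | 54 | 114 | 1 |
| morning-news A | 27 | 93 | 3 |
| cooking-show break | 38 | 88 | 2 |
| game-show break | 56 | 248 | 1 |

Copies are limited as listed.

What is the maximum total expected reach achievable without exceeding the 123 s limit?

The ratio heuristic lands on 3×evening-news bumper + morning-news A (510) but leaves 3 s idle.
Replace evening-news bumper and morning-news A with game-show break: the trade gains 16 net, giving 526 at 118 s.
Every other selection either busts 123 s or exceeds an availability limit or fails to beat 526.

526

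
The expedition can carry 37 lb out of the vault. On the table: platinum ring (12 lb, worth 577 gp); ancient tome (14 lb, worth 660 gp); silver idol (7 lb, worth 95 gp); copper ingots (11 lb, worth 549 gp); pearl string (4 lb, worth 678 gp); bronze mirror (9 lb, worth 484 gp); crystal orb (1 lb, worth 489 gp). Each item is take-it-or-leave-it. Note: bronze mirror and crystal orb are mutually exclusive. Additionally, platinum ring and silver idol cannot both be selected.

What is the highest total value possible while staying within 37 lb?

Best packing: ancient tome + silver idol + copper ingots + pearl string + crystal orb — 37 lb, 2471 total.
Every other selection either busts 37 lb or breaks a pairing rule or fails to beat 2471.

2471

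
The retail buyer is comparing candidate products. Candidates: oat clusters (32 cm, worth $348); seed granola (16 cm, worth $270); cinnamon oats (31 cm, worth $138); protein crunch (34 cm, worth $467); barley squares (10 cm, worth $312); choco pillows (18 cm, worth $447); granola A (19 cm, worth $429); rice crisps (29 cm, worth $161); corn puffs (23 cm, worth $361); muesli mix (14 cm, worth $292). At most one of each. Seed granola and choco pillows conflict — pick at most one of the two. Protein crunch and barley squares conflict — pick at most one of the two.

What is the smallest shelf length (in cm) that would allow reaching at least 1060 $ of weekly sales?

Minimise cm subject to total weekly sales ≥ 1060.
Taking barley squares + choco pillows + granola A gives 1188 (≥ 1060) for 47 cm.
Below 47 cm the best achievable stays under 1060.

47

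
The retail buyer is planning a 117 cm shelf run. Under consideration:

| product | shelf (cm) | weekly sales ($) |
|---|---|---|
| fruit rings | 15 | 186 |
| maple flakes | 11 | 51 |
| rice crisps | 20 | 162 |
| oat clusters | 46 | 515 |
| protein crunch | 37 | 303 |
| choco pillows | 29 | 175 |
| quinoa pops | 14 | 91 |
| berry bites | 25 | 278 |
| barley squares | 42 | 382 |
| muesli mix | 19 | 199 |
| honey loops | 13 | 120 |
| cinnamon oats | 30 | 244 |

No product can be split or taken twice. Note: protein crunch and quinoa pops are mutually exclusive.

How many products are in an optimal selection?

5

Optimal total is 1229.
For example fruit rings + maple flakes + oat clusters + berry bites + muesli mix achieves it, using 116 cm.
All optima have 5 products.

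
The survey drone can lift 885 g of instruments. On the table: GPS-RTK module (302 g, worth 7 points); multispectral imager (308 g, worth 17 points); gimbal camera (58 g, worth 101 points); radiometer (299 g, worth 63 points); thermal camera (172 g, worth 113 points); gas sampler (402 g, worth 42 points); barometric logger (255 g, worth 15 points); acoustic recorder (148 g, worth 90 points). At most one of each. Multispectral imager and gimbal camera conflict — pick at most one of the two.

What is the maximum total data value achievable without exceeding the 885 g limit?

367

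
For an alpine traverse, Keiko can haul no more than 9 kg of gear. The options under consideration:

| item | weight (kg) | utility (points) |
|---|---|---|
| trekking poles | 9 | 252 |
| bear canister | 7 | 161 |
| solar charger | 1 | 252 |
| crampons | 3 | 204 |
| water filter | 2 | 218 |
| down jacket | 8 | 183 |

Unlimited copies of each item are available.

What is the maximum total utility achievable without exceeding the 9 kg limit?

2268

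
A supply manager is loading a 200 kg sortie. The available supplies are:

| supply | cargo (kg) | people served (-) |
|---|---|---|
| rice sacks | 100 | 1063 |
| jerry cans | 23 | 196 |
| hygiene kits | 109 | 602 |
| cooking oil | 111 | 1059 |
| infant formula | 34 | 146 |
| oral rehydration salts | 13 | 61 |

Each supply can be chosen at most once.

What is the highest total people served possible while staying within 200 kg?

Best packing: rice sacks + jerry cans + infant formula + oral rehydration salts — 170 kg, 1466 total.
Next best is jerry cans + cooking oil + infant formula + oral rehydration salts at 1462 (181 kg) — short by 4.

1466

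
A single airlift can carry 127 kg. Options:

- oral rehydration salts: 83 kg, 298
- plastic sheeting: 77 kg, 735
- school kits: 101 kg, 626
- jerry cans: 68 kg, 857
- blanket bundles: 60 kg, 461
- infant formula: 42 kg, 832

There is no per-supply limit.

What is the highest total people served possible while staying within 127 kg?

2496

Density check — infant formula 19.81, jerry cans 12.60, plastic sheeting 9.55, blanket bundles 7.68 are the best per kg.
Taking 3×infant formula: 126 kg used, 2496 in people served.
Nothing else within 127 kg beats 2496.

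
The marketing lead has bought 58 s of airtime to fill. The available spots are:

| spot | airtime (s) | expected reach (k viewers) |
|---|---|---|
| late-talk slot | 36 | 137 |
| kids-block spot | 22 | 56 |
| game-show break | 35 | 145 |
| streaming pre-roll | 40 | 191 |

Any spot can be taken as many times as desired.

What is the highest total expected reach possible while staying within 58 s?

201

Taking the top-ratio spots first gives streaming pre-roll for 191 (40 s).
The 40 s tied up in streaming pre-roll is better spent on kids-block spot + game-show break — total rises to 201 (57 s).
Nothing else within 58 s beats 201.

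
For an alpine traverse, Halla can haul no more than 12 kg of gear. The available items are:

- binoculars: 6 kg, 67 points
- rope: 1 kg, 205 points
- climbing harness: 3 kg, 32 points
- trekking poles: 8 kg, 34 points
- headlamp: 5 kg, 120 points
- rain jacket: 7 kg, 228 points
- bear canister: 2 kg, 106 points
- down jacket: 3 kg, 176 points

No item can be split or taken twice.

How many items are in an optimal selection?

Optimal total is 609.
For example rope + rain jacket + down jacket achieves it, using 11 kg.
Every optimal selection uses 3 items.

3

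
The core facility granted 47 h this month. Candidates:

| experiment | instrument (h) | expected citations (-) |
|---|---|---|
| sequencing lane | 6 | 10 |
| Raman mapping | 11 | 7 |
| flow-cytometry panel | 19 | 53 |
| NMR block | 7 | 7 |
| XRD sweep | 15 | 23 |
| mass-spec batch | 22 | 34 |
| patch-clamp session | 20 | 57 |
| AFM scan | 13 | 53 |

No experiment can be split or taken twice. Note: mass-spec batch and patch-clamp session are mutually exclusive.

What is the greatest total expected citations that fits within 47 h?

By expected citations per h: AFM scan 4.08, patch-clamp session 2.85, flow-cytometry panel 2.79, sequencing lane 1.67 lead.
The ratio heuristic lands on sequencing lane + NMR block + patch-clamp session + AFM scan (127) but leaves 1 h idle.
Using the slack differently, flow-cytometry panel + XRD sweep + AFM scan comes to 129 at 47 h.
Runner-up sequencing lane + NMR block + patch-clamp session + AFM scan tops out at 127.

129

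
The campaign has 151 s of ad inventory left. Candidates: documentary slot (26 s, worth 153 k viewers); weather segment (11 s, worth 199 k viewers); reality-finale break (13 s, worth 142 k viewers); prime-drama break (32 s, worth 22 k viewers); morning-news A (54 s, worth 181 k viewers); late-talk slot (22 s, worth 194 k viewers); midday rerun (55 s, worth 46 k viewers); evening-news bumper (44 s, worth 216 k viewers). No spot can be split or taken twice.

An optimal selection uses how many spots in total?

Optimal total is 932.
One optimal bundle: weather segment + reality-finale break + morning-news A + late-talk slot + evening-news bumper (144 s).
Any selection reaching 932 contains exactly 5 spots.

5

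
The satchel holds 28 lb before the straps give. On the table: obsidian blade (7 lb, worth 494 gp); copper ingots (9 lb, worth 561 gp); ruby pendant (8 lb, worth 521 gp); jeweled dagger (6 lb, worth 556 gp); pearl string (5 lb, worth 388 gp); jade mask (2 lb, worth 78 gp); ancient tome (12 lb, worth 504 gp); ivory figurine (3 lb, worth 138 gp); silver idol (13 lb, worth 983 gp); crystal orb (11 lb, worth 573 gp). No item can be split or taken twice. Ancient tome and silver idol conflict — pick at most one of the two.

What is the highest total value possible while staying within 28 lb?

2111

Greedy by ratio would take jeweled dagger + pearl string + ivory figurine + silver idol: 27 lb used, total 2065.
The 8 lb tied up in pearl string and ivory figurine is better spent on obsidian blade + jade mask — total rises to 2111 (28 lb).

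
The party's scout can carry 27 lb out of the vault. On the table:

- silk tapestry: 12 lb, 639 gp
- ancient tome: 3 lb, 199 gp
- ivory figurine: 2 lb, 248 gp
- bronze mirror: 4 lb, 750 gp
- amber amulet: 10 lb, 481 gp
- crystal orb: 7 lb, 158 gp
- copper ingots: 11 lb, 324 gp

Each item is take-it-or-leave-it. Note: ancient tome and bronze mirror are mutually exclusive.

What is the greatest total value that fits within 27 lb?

Ranking by ratio (value/lb): bronze mirror 187.50, ivory figurine 124.00, ancient tome 66.33.
Taking silk tapestry + bronze mirror + amber amulet: 26 lb used, 1870 in value.

1870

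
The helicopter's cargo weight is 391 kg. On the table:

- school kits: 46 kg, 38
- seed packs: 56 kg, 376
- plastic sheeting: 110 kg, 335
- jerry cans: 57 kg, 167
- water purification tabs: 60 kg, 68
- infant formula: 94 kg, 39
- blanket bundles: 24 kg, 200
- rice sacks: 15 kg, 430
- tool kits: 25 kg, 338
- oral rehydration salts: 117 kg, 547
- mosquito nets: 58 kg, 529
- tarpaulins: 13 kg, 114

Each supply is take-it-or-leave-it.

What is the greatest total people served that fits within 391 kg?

Taking seed packs + jerry cans + blanket bundles + rice sacks + tool kits + oral rehydration salts + mosquito nets + tarpaulins: 365 kg used, 2701 in people served.
Runner-up seed packs + water purification tabs + blanket bundles + rice sacks + tool kits + oral rehydration salts + mosquito nets + tarpaulins tops out at 2602.

2701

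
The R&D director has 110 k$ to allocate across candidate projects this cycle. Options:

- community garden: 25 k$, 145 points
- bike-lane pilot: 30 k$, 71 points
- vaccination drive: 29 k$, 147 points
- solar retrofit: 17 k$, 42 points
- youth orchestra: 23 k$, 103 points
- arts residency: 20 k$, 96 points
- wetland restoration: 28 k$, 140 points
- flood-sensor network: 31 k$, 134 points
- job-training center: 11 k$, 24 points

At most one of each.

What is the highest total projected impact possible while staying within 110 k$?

535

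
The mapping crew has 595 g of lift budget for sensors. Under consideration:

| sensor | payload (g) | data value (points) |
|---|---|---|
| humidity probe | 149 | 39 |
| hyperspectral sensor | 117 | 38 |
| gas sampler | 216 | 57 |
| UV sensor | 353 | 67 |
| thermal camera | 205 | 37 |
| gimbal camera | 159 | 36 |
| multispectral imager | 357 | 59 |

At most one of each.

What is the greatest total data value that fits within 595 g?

The ratio ordering already packs tightly: humidity probe + hyperspectral sensor + gas sampler, 482 g, 134.
Next best is humidity probe + gas sampler + thermal camera at 133 (570 g) — short by 1.

134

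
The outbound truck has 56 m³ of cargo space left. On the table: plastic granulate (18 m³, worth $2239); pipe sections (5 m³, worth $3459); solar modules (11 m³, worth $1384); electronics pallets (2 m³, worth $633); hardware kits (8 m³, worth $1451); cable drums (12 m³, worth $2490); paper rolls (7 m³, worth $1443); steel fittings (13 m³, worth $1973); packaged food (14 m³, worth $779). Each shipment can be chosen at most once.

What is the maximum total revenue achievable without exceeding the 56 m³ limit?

By revenue per m³: pipe sections 691.80, electronics pallets 316.50, cable drums 207.50 lead.
Taking the top-ratio shipments first gives pipe sections + electronics pallets + hardware kits + cable drums + paper rolls + steel fittings for 11449 (47 m³).
Replace electronics pallets with solar modules: the trade gains 751 net, giving 12200 at 56 m³.

12200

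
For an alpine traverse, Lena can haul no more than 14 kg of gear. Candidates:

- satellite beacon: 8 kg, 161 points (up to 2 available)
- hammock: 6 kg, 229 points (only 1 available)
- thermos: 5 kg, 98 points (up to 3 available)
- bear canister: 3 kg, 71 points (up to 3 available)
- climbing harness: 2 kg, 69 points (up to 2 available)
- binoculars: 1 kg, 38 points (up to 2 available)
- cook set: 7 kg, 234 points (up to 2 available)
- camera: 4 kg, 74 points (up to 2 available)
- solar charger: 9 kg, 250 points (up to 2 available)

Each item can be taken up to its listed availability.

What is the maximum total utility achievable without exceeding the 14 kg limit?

501

A density-first pass picks hammock + 2×climbing harness + 2×binoculars — 443 at 12 kg.
The 5 kg tied up in 2×climbing harness and binoculars is better spent on cook set — total rises to 501 (14 kg).
Nothing else within 14 kg beats 501.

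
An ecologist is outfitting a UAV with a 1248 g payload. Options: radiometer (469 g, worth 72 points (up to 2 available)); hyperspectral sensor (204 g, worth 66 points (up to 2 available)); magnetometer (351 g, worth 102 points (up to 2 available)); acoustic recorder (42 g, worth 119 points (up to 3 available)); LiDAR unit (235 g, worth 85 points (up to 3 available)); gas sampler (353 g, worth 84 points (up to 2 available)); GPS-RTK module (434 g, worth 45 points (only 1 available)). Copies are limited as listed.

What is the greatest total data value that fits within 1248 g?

744

Taking 2×hyperspectral sensor + 3×acoustic recorder + 3×LiDAR unit: 1239 g used, 744 in data value.
The spare 9 g is too small for any remaining sensor, and no exchange beats 744.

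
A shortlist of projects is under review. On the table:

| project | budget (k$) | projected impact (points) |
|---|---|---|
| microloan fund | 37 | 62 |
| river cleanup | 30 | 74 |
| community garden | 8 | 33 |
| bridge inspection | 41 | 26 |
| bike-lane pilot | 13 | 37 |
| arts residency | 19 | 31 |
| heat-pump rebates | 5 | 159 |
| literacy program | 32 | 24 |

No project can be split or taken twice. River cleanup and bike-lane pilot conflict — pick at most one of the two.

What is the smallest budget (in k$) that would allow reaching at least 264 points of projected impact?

43

Look for the lowest-budget combination reaching 264.
river cleanup + community garden + heat-pump rebates reaches 266 using 43 k$.
No combination under 43 k$ hits 264.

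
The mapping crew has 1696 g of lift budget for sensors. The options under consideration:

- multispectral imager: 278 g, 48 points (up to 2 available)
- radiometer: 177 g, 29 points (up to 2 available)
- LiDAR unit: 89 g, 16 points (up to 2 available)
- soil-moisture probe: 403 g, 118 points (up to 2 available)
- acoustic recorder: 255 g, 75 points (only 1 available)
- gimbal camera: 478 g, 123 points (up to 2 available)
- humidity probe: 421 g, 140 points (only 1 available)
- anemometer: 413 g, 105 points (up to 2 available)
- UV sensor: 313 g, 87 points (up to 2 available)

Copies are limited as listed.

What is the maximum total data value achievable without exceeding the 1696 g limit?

Taking the top-ratio sensors first gives 2×LiDAR unit + 2×soil-moisture probe + acoustic recorder + humidity probe for 483 (1660 g).
The 599 g tied up in 2×LiDAR unit and humidity probe is better spent on 2×UV sensor — total rises to 485 (1687 g).
Every other selection either busts 1696 g or exceeds an availability limit or fails to beat 485.

485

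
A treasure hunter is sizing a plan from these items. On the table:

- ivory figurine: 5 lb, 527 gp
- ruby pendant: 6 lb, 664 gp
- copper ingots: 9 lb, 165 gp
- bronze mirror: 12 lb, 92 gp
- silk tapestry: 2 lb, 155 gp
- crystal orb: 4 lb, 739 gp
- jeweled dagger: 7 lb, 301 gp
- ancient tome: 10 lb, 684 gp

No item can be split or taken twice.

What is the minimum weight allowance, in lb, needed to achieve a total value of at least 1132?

9

Need the lightest bundle worth ≥ 1132.
Taking ivory figurine + crystal orb gives 1266 (≥ 1132) for 9 lb.
No combination under 9 lb hits 1132.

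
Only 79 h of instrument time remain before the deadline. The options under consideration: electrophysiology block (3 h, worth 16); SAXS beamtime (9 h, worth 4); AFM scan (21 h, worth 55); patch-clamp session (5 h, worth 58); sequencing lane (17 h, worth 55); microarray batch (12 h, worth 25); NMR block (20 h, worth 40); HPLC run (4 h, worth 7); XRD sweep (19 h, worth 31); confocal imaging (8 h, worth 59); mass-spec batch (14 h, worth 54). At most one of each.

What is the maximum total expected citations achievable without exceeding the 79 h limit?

307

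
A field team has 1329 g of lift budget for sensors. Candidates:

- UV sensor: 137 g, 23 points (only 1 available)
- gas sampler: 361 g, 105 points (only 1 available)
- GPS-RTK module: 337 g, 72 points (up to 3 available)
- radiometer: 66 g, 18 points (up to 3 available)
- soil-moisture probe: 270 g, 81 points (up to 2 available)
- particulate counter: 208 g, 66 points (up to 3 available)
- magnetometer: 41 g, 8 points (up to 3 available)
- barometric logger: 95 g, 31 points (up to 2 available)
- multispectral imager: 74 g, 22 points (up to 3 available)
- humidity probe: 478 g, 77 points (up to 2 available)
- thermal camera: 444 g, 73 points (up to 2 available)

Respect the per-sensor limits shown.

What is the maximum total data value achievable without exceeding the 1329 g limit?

409

Ranking by ratio (data value/g): barometric logger 0.33, particulate counter 0.32, soil-moisture probe 0.30.
Taking the top-ratio sensors first gives soil-moisture probe + 3×particulate counter + 2×barometric logger + 3×multispectral imager for 407 (1306 g).
Replace soil-moisture probe and multispectral imager with gas sampler: the trade gains 2 net, giving 409 at 1323 g.
That's the maximum — no swap from here does better than 409.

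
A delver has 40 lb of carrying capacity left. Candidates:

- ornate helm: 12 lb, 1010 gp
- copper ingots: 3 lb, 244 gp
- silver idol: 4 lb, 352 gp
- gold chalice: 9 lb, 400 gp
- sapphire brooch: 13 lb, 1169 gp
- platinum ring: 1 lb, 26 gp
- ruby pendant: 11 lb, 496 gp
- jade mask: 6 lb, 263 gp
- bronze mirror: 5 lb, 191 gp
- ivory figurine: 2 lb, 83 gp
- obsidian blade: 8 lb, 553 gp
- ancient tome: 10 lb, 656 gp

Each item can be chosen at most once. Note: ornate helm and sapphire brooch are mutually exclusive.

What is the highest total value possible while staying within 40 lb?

Taking copper ingots + silver idol + sapphire brooch + ivory figurine + obsidian blade + ancient tome: 40 lb used, 3057 in value.
Runner-up copper ingots + silver idol + sapphire brooch + platinum ring + obsidian blade + ancient tome tops out at 3000.

3057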